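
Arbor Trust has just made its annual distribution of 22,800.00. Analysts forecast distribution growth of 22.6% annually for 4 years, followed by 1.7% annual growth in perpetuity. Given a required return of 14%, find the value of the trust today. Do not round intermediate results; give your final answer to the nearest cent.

361917.08

D_1 = 27952.80000
D_2 = 34270.13280
D_3 = 42015.18281
D_4 = 51510.61413
Terminal value at year 4: TV = D_4×(1+g_2)/(r−g_2) = 52386.29457/0.123 = 425904.83389
P_0 = D_1/(1+r)^1 + D_2/(1+r)^2 + D_3/(1+r)^3 + D_4/(1+r)^4 + TV/(1+r)^4
    = 24520.00000 + 26369.75439 + 28359.05165 + 30498.41870 + 252169.85218 = 361917.07692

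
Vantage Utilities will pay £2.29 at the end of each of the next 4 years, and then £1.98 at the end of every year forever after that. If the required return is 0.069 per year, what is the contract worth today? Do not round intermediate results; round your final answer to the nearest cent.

PV of 4-year annuity: £2.29 × [1 − (1+0.069)^−4] / 0.069 = 7.77426
Perpetuity value at year 4: £1.98 / 0.069 = 28.69565
PV of perpetuity: 28.69565 / (1+0.069)^4 = 21.97381
Total PV = 7.77426 + 21.97381 = 29.74806

£29.75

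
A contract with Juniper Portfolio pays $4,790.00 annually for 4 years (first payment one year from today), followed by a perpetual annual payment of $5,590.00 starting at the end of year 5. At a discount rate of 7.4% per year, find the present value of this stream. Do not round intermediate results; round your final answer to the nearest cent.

PV of 4-year annuity: $4,790.00 × [1 − (1+0.074)^−4] / 0.074 = 16079.30140
Perpetuity value at year 4: $5,590.00 / 0.074 = 75540.54054
PV of perpetuity: 75540.54054 / (1+0.074)^4 = 56775.76082
Total PV = 16079.30140 + 56775.76082 = 72855.06223

$72855.06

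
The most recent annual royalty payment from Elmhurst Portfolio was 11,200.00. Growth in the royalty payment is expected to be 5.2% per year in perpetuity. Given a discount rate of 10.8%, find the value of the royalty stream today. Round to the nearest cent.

210400.00

D₁ = D₀ × (1 + g) = 11,200.00 × 1.052 = 11,782.4000
Growing perpetuity: P = D₁ / (r − g) = 11,782.4000 / (0.108 − 0.052) = 210,400.00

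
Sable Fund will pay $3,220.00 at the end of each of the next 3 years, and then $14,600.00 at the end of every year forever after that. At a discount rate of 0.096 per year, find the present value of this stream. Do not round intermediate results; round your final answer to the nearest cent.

PV of 3-year annuity: $3,220.00 × [1 − (1+0.096)^−3] / 0.096 = 8064.39159
Perpetuity value at year 3: $14,600.00 / 0.096 = 152083.33333
PV of perpetuity: 152083.33333 / (1+0.096)^3 = 115518.07955
Total PV = 8064.39159 + 115518.07955 = 123582.47114

$123582.47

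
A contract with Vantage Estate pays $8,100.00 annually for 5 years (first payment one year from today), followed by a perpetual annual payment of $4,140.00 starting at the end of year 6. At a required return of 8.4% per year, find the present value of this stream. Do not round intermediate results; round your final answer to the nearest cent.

PV of 5-year annuity: $8,100.00 × [1 − (1+0.084)^−5] / 0.084 = 32002.84534
Perpetuity value at year 5: $4,140.00 / 0.084 = 49285.71429
PV of perpetuity: 49285.71429 / (1+0.084)^5 = 32928.70444
Total PV = 32002.84534 + 32928.70444 = 64931.54979

$64931.55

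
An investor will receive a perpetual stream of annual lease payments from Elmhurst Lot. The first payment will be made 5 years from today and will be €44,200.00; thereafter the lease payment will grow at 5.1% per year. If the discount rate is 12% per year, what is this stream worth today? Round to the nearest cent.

€407099.99

Value at end of year 4: C₁ / (r − g) = €44,200.00 / (0.12 − 0.051) = €640,579.7101
Discount to today: PV = €640,579.7101 / (1 + 0.12)^4 = €640,579.7101 / 1.573519 = €407,099.99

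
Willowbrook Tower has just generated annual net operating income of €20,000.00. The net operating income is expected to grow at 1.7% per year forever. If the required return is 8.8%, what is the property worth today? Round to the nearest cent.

€286478.87

D₁ = D₀ × (1 + g) = €20,000.00 × 1.017 = €20,340.0000
Growing perpetuity: P = D₁ / (r − g) = €20,340.0000 / (0.088 − 0.017) = €286,478.87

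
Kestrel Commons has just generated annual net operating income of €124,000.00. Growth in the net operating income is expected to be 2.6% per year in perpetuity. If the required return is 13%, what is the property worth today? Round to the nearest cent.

€1223307.69

D₁ = D₀ × (1 + g) = €124,000.00 × 1.026 = €127,224.0000
Growing perpetuity: P = D₁ / (r − g) = €127,224.0000 / (0.13 − 0.026) = €1,223,307.69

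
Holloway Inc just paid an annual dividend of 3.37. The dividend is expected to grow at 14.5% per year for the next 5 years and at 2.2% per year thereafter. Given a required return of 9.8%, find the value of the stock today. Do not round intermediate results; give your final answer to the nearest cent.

D_1 = 3.85865
D_2 = 4.41815
D_3 = 5.05879
D_4 = 5.79231
D_5 = 6.63220
Terminal value at year 5: TV = D_5×(1+g_2)/(r−g_2) = 6.77810/0.076 = 89.18558
P_0 = D_1/(1+r)^1 + D_2/(1+r)^2 + D_3/(1+r)^3 + D_4/(1+r)^4 + D_5/(1+r)^5 + TV/(1+r)^5
    = 3.51425 + 3.66468 + 3.82155 + 3.98513 + 4.15571 + 55.88341 = 75.02474

75.02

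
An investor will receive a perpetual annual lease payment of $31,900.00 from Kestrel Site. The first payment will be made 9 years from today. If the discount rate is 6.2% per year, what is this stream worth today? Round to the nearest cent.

$317982.24

Value at end of year 8: C / r = $31,900.00 / 0.062 = $514,516.1290
Discount to today: PV = $514,516.1290 / (1 + 0.062)^8 = $514,516.1290 / 1.618066 = $317,982.24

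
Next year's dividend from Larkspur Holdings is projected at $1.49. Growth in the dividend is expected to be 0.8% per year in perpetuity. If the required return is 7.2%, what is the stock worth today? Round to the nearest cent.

$23.28

Growing perpetuity: P = D₁ / (r − g) = $1.4900 / (0.072 − 0.008) = $23.28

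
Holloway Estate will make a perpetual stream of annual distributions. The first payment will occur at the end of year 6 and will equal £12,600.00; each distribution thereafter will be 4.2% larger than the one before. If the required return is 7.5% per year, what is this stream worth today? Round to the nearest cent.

£265958.75

Value at end of year 5: C₁ / (r − g) = £12,600.00 / (0.075 − 0.042) = £381,818.1818
Discount to today: PV = £381,818.1818 / (1 + 0.075)^5 = £381,818.1818 / 1.435629 = £265,958.75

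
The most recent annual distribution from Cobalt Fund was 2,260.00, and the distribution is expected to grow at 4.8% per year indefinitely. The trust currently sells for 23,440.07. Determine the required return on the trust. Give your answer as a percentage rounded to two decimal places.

D₁ = 2,260.00 × 1.048 = 2,368.4800
P = D₁/(r − g) ⇒ r = D₁/P + g = 2,368.4800/23,440.07 + 0.048 = 0.101044 + 0.048 = 0.149044

14.90%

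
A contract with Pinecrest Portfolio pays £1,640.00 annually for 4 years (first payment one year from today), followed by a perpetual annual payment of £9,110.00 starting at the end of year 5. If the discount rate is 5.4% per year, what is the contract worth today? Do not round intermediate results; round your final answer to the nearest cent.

£142459.73

PV of 4-year annuity: £1,640.00 × [1 − (1+0.054)^−4] / 0.054 = 5761.72857
Perpetuity value at year 4: £9,110.00 / 0.054 = 168703.70370
PV of perpetuity: 168703.70370 / (1+0.054)^4 = 136698.00412
Total PV = 5761.72857 + 136698.00412 = 142459.73270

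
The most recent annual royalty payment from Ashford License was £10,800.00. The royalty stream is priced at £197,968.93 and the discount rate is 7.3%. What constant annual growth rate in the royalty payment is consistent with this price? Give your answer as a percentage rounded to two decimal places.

P = D₀(1+g)/(r−g) ⇒ P(r−g) = D₀(1+g) ⇒ g(P+D₀) = P·r − D₀
g = (P·r − D₀)/(P + D₀) = (£197,968.93×0.073 − £10,800.00) / (£197,968.93 + £10,800.00) = 0.017492

1.75%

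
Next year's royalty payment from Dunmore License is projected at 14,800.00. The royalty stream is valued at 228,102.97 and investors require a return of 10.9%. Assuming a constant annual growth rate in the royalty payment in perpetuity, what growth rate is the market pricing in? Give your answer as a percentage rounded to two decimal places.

4.41%

P = D₁/(r−g) ⇒ g = r − D₁/P = 0.109 − 14,800.00/228,102.97 = 0.044117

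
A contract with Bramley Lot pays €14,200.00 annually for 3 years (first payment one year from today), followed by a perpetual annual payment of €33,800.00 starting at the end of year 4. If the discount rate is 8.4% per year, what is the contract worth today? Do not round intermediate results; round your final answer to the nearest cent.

PV of 3-year annuity: €14,200.00 × [1 − (1+0.084)^−3] / 0.084 = 36332.25225
Perpetuity value at year 3: €33,800.00 / 0.084 = 402380.95238
PV of perpetuity: 402380.95238 / (1+0.084)^3 = 315899.95760
Total PV = 36332.25225 + 315899.95760 = 352232.20984

€352232.21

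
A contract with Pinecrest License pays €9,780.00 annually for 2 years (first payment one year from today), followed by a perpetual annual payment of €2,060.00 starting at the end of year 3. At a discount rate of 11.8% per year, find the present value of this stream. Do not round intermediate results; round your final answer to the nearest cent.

€30539.19

PV of 2-year annuity: €9,780.00 × [1 − (1+0.118)^−2] / 0.118 = 16572.23959
Perpetuity value at year 2: €2,060.00 / 0.118 = 17457.62712
PV of perpetuity: 17457.62712 / (1+0.118)^2 = 13966.95089
Total PV = 16572.23959 + 13966.95089 = 30539.19048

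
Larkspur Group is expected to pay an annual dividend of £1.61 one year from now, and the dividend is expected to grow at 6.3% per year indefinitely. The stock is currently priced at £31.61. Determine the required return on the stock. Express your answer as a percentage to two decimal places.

P = D₁/(r − g) ⇒ r = D₁/P + g = £1.6100/£31.61 + 0.063 = 0.050933 + 0.063 = 0.113933

11.39%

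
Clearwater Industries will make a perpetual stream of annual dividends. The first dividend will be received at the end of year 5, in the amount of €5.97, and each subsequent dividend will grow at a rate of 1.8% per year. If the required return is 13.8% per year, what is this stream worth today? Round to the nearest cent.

Value at end of year 4: C₁ / (r − g) = €5.97 / (0.138 − 0.018) = €49.7500
Discount to today: PV = €49.7500 / (1 + 0.138)^4 = €49.7500 / 1.677139 = €29.66

€29.66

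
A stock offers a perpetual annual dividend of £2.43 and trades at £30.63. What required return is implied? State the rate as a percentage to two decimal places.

7.93%

P = C/r ⇒ r = C/P = £2.43/£30.63 = 0.079334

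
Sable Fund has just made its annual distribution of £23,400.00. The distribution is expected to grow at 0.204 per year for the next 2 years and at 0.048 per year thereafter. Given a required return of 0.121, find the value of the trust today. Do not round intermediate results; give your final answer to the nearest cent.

D_1 = 28173.60000
D_2 = 33921.01440
Terminal value at year 2: TV = D_2×(1+g_2)/(r−g_2) = 35549.22309/0.073 = 486975.65878
P_0 = D_1/(1+r)^1 + D_2/(1+r)^2 + TV/(1+r)^2
    = 25132.56021 + 26993.40098 + 387521.70173 = 439647.66292

£439647.66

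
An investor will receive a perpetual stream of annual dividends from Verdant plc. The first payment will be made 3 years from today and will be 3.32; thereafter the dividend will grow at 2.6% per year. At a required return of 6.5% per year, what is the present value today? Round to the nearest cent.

Value at end of year 2: C₁ / (r − g) = 3.32 / (0.065 − 0.026) = 85.1282
Discount to today: PV = 85.1282 / (1 + 0.065)^2 = 85.1282 / 1.134225 = 75.05

75.05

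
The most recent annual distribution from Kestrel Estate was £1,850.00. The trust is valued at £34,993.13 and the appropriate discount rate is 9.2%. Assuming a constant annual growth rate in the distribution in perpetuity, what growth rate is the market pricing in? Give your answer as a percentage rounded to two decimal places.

3.72%

P = D₀(1+g)/(r−g) ⇒ P(r−g) = D₀(1+g) ⇒ g(P+D₀) = P·r − D₀
g = (P·r − D₀)/(P + D₀) = (£34,993.13×0.092 − £1,850.00) / (£34,993.13 + £1,850.00) = 0.037168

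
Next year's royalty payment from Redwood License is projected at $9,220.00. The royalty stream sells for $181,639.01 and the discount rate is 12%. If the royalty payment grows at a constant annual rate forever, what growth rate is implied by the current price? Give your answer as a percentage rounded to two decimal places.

6.92%

P = D₁/(r−g) ⇒ g = r − D₁/P = 0.12 − $9,220.00/$181,639.01 = 0.069240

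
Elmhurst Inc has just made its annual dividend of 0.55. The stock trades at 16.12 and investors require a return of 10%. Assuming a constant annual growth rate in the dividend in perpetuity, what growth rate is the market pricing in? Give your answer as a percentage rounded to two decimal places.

P = D₀(1+g)/(r−g) ⇒ P(r−g) = D₀(1+g) ⇒ g(P+D₀) = P·r − D₀
g = (P·r − D₀)/(P + D₀) = (16.12×0.1 − 0.55) / (16.12 + 0.55) = 0.063707

6.37%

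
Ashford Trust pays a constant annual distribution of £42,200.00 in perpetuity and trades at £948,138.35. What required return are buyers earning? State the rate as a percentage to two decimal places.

4.45%

P = C/r ⇒ r = C/P = £42,200.00/£948,138.35 = 0.044508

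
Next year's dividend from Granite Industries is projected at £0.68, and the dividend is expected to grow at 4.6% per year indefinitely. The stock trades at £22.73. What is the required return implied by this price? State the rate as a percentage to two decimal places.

P = D₁/(r − g) ⇒ r = D₁/P + g = £0.6800/£22.73 + 0.046 = 0.029916 + 0.046 = 0.075916

7.59%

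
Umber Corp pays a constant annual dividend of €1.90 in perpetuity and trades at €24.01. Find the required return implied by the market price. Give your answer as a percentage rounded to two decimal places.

7.91%

P = C/r ⇒ r = C/P = €1.90/€24.01 = 0.079134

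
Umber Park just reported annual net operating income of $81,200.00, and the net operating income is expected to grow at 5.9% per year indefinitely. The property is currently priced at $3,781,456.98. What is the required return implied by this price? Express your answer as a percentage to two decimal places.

8.17%

D₁ = $81,200.00 × 1.059 = $85,990.8000
P = D₁/(r − g) ⇒ r = D₁/P + g = $85,990.8000/$3,781,456.98 + 0.059 = 0.022740 + 0.059 = 0.081740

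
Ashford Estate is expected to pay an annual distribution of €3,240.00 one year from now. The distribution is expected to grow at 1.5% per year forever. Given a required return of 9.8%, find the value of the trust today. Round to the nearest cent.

Growing perpetuity: P = D₁ / (r − g) = €3,240.0000 / (0.098 − 0.015) = €39,036.14

€39036.14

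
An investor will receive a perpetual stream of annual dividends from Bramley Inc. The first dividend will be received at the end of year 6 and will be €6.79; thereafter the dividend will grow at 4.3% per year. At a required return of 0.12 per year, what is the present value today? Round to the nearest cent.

Value at end of year 5: C₁ / (r − g) = €6.79 / (0.12 − 0.043) = €88.1818
Discount to today: PV = €88.1818 / (1 + 0.12)^5 = €88.1818 / 1.762342 = €50.04

€50.04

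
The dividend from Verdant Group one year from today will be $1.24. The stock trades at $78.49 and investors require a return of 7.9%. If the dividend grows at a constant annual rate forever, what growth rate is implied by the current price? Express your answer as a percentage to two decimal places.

6.32%

P = D₁/(r−g) ⇒ g = r − D₁/P = 0.079 − $1.24/$78.49 = 0.063202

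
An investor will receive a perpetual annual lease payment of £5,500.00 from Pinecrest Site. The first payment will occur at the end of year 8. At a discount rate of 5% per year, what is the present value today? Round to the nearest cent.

Value at end of year 7: C / r = £5,500.00 / 0.05 = £110,000.0000
Discount to today: PV = £110,000.0000 / (1 + 0.05)^7 = £110,000.0000 / 1.407100 = £78,174.95

£78174.95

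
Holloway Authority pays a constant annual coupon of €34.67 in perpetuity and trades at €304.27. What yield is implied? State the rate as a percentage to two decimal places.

P = C/r ⇒ r = C/P = €34.67/€304.27 = 0.113945

11.39%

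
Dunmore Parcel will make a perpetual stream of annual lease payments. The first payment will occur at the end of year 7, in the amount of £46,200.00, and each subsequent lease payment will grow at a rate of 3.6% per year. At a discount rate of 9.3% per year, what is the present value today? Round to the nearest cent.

£475385.74

Value at end of year 6: C₁ / (r − g) = £46,200.00 / (0.093 − 0.036) = £810,526.3158
Discount to today: PV = £810,526.3158 / (1 + 0.093)^6 = £810,526.3158 / 1.704987 = £475,385.74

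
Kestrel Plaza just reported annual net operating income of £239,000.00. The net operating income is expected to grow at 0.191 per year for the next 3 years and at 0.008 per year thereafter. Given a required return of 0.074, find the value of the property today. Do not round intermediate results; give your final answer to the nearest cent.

£5862666.50

D_1 = 284649.00000
D_2 = 339016.95900
D_3 = 403769.19817
Terminal value at year 3: TV = D_3×(1+g_2)/(r−g_2) = 406999.35175/0.066 = 6166656.84476
P_0 = D_1/(1+r)^1 + D_2/(1+r)^2 + D_3/(1+r)^3 + TV/(1+r)^3
    = 265036.31285 + 293908.98380 + 325927.00159 + 4977794.20611 = 5862666.50435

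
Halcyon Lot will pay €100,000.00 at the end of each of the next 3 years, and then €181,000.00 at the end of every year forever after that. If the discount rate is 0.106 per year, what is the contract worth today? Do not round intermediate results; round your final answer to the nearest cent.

€1508221.05

PV of 3-year annuity: €100,000.00 × [1 − (1+0.106)^−3] / 0.106 = 246081.63363
Perpetuity value at year 3: €181,000.00 / 0.106 = 1707547.16981
PV of perpetuity: 1707547.16981 / (1+0.106)^3 = 1262139.41293
Total PV = 246081.63363 + 1262139.41293 = 1508221.04657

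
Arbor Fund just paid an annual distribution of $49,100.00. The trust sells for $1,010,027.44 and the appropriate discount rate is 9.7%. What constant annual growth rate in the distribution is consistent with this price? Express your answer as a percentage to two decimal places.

4.61%

P = D₀(1+g)/(r−g) ⇒ P(r−g) = D₀(1+g) ⇒ g(P+D₀) = P·r − D₀
g = (P·r − D₀)/(P + D₀) = ($1,010,027.44×0.097 − $49,100.00) / ($1,010,027.44 + $49,100.00) = 0.046144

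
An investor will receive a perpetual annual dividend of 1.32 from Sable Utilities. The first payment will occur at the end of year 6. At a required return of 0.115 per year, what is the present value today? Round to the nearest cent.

6.66

Value at end of year 5: C / r = 1.32 / 0.115 = 11.4783
Discount to today: PV = 11.4783 / (1 + 0.115)^5 = 11.4783 / 1.723353 = 6.66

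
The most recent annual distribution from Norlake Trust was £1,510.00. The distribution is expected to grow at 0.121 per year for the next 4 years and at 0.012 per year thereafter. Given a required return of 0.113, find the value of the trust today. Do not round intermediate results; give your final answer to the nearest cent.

£21718.93

D_1 = 1692.71000
D_2 = 1897.52791
D_3 = 2127.12879
D_4 = 2384.51137
Terminal value at year 4: TV = D_4×(1+g_2)/(r−g_2) = 2413.12551/0.101 = 23892.33175
P_0 = D_1/(1+r)^1 + D_2/(1+r)^2 + D_3/(1+r)^3 + D_4/(1+r)^4 + TV/(1+r)^4
    = 1520.85355 + 1531.78511 + 1542.79525 + 1553.88452 + 15569.61519 = 21718.93362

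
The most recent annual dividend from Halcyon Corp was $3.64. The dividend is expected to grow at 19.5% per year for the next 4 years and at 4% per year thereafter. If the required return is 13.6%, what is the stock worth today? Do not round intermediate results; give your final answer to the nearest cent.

D_1 = 4.34980
D_2 = 5.19801
D_3 = 6.21162
D_4 = 7.42289
Terminal value at year 4: TV = D_4×(1+g_2)/(r−g_2) = 7.71981/0.096 = 80.41464
P_0 = D_1/(1+r)^1 + D_2/(1+r)^2 + D_3/(1+r)^3 + D_4/(1+r)^4 + TV/(1+r)^4
    = 3.82905 + 4.02792 + 4.23711 + 4.45717 + 48.28606 = 64.83732

$64.84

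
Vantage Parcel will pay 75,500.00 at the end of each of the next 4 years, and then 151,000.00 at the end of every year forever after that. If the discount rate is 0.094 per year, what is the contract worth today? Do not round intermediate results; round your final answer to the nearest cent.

PV of 4-year annuity: 75,500.00 × [1 − (1+0.094)^−4] / 0.094 = 242466.63083
Perpetuity value at year 4: 151,000.00 / 0.094 = 1606382.97872
PV of perpetuity: 1606382.97872 / (1+0.094)^4 = 1121449.71707
Total PV = 242466.63083 + 1121449.71707 = 1363916.34790

1363916.35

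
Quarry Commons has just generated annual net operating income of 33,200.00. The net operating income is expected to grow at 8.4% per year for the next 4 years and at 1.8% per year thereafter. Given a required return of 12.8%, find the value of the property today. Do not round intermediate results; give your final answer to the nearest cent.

382388.84

D_1 = 35988.80000
D_2 = 39011.85920
D_3 = 42288.85537
D_4 = 45841.11922
Terminal value at year 4: TV = D_4×(1+g_2)/(r−g_2) = 46666.25937/0.11 = 424238.72155
P_0 = D_1/(1+r)^1 + D_2/(1+r)^2 + D_3/(1+r)^3 + D_4/(1+r)^4 + TV/(1+r)^4
    = 31904.96454 + 30660.44465 + 29464.46985 + 28315.14656 + 262043.81091 = 382388.83651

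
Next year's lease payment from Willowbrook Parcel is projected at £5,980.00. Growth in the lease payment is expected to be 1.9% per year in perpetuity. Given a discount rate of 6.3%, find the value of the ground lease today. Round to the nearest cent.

£135909.09

Growing perpetuity: P = D₁ / (r − g) = £5,980.0000 / (0.063 − 0.019) = £135,909.09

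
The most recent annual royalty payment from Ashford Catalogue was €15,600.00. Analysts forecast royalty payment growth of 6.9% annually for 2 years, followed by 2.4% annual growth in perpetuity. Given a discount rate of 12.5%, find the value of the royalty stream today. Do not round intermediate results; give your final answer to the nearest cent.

€171717.39

D_1 = 16676.40000
D_2 = 17827.07160
Terminal value at year 2: TV = D_2×(1+g_2)/(r−g_2) = 18254.92132/0.101 = 180741.79523
P_0 = D_1/(1+r)^1 + D_2/(1+r)^2 + TV/(1+r)^2
    = 14823.46667 + 14085.58744 + 142808.33203 = 171717.38614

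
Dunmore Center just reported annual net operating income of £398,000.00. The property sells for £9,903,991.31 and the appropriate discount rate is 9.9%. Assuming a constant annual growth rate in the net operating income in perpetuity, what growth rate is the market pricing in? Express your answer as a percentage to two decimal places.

P = D₀(1+g)/(r−g) ⇒ P(r−g) = D₀(1+g) ⇒ g(P+D₀) = P·r − D₀
g = (P·r − D₀)/(P + D₀) = (£9,903,991.31×0.099 − £398,000.00) / (£9,903,991.31 + £398,000.00) = 0.056542

5.65%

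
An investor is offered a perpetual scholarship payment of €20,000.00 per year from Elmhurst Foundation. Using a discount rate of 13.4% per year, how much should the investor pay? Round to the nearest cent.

Level perpetuity: PV = C / r = €20,000.00 / 0.134 = €149,253.73

€149253.73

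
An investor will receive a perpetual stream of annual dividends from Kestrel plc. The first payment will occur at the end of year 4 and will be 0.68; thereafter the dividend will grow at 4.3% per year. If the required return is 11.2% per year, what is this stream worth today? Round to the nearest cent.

Value at end of year 3: C₁ / (r − g) = 0.68 / (0.112 − 0.043) = 9.8551
Discount to today: PV = 9.8551 / (1 + 0.112)^3 = 9.8551 / 1.375037 = 7.17

7.17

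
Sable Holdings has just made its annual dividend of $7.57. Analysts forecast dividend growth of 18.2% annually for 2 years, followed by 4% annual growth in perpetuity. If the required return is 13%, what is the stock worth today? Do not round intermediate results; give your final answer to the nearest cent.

D_1 = 8.94774
D_2 = 10.57623
Terminal value at year 2: TV = D_2×(1+g_2)/(r−g_2) = 10.99928/0.09 = 122.21420
P_0 = D_1/(1+r)^1 + D_2/(1+r)^2 + TV/(1+r)^2
    = 7.91835 + 8.28274 + 95.71164 = 111.91274

$111.91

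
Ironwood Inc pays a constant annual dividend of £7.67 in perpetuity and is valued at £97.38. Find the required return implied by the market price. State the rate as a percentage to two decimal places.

7.88%

P = C/r ⇒ r = C/P = £7.67/£97.38 = 0.078764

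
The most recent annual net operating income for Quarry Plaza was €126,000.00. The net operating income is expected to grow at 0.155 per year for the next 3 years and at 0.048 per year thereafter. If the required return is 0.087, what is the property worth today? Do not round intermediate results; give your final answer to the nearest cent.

D_1 = 145530.00000
D_2 = 168087.15000
D_3 = 194140.65825
Terminal value at year 3: TV = D_3×(1+g_2)/(r−g_2) = 203459.40985/0.039 = 5216907.94477
P_0 = D_1/(1+r)^1 + D_2/(1+r)^2 + D_3/(1+r)^3 + TV/(1+r)^3
    = 133882.24471 + 142257.58293 + 151156.86134 + 4061856.17146 = 4489152.86044

€4489152.86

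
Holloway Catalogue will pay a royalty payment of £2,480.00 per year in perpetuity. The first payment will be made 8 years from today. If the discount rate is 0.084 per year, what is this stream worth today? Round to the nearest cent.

Value at end of year 7: C / r = £2,480.00 / 0.084 = £29,523.8095
Discount to today: PV = £29,523.8095 / (1 + 0.084)^7 = £29,523.8095 / 1.758754 = £16,786.78

£16786.78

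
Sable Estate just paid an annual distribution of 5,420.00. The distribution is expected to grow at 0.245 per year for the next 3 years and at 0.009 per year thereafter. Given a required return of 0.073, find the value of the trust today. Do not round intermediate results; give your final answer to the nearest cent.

D_1 = 6747.90000
D_2 = 8401.13550
D_3 = 10459.41370
Terminal value at year 3: TV = D_3×(1+g_2)/(r−g_2) = 10553.54842/0.064 = 164899.19407
P_0 = D_1/(1+r)^1 + D_2/(1+r)^2 + D_3/(1+r)^3 + TV/(1+r)^3
    = 6288.81640 + 7296.90254 + 8466.58309 + 133480.97406 = 155533.27609

155533.28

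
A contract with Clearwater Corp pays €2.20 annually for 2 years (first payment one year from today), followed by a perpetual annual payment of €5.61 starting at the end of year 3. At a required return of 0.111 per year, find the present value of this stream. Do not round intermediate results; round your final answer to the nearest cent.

PV of 2-year annuity: €2.20 × [1 − (1+0.111)^−2] / 0.111 = 3.76255
Perpetuity value at year 2: €5.61 / 0.111 = 50.54054
PV of perpetuity: 50.54054 / (1+0.111)^2 = 40.94603
Total PV = 3.76255 + 40.94603 = 44.70858

€44.71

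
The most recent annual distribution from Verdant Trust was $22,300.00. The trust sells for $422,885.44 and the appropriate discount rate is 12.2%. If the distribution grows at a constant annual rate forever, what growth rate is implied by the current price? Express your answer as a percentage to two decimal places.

P = D₀(1+g)/(r−g) ⇒ P(r−g) = D₀(1+g) ⇒ g(P+D₀) = P·r − D₀
g = (P·r − D₀)/(P + D₀) = ($422,885.44×0.122 − $22,300.00) / ($422,885.44 + $22,300.00) = 0.065797

6.58%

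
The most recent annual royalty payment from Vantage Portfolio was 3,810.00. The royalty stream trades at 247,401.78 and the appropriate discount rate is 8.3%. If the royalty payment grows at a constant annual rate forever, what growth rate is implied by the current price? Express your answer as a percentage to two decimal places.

P = D₀(1+g)/(r−g) ⇒ P(r−g) = D₀(1+g) ⇒ g(P+D₀) = P·r − D₀
g = (P·r − D₀)/(P + D₀) = (247,401.78×0.083 − 3,810.00) / (247,401.78 + 3,810.00) = 0.066575

6.66%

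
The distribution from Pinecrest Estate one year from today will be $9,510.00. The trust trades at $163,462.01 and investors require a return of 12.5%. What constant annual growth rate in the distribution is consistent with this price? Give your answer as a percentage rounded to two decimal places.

P = D₁/(r−g) ⇒ g = r − D₁/P = 0.125 − $9,510.00/$163,462.01 = 0.066821

6.68%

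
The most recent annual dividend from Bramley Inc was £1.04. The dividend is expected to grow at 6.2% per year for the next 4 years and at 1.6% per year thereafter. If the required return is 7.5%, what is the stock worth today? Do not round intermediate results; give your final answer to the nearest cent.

D_1 = 1.10448
D_2 = 1.17296
D_3 = 1.24568
D_4 = 1.32291
Terminal value at year 4: TV = D_4×(1+g_2)/(r−g_2) = 1.34408/0.059 = 22.78102
P_0 = D_1/(1+r)^1 + D_2/(1+r)^2 + D_3/(1+r)^3 + D_4/(1+r)^4 + TV/(1+r)^4
    = 1.02742 + 1.01500 + 1.00272 + 0.99060 + 17.05844 = 21.09418

£21.09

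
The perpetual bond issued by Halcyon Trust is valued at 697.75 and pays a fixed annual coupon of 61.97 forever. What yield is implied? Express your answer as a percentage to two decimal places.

P = C/r ⇒ r = C/P = 61.97/697.75 = 0.088814

8.88%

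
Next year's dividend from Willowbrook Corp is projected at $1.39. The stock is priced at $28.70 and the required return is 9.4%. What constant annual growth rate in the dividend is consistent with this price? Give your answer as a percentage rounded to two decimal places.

P = D₁/(r−g) ⇒ g = r − D₁/P = 0.094 − $1.39/$28.70 = 0.045568

4.56%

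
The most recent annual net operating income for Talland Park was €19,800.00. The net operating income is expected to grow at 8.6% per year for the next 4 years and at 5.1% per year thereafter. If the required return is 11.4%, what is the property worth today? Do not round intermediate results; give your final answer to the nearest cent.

D_1 = 21502.80000
D_2 = 23352.04080
D_3 = 25360.31631
D_4 = 27541.30351
Terminal value at year 4: TV = D_4×(1+g_2)/(r−g_2) = 28945.90999/0.063 = 459458.88874
P_0 = D_1/(1+r)^1 + D_2/(1+r)^2 + D_3/(1+r)^3 + D_4/(1+r)^4 + TV/(1+r)^4
    = 19302.33393 + 18817.17653 + 18344.21338 + 17883.13800 + 298336.15934 = 372683.02118

€372683.02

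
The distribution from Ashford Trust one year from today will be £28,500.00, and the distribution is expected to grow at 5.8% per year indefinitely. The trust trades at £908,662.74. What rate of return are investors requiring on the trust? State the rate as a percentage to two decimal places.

P = D₁/(r − g) ⇒ r = D₁/P + g = £28,500.0000/£908,662.74 + 0.058 = 0.031365 + 0.058 = 0.089365

8.94%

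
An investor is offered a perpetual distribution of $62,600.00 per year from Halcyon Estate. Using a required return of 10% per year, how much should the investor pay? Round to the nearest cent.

$626000.00

Level perpetuity: PV = C / r = $62,600.00 / 0.1 = $626,000.00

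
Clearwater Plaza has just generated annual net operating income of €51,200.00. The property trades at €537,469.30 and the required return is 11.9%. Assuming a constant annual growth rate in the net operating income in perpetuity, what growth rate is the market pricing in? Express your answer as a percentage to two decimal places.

2.17%

P = D₀(1+g)/(r−g) ⇒ P(r−g) = D₀(1+g) ⇒ g(P+D₀) = P·r − D₀
g = (P·r − D₀)/(P + D₀) = (€537,469.30×0.119 − €51,200.00) / (€537,469.30 + €51,200.00) = 0.021674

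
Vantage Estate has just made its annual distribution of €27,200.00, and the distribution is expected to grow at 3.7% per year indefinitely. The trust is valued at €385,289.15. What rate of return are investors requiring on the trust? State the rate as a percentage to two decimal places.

D₁ = €27,200.00 × 1.037 = €28,206.4000
P = D₁/(r − g) ⇒ r = D₁/P + g = €28,206.4000/€385,289.15 + 0.037 = 0.073208 + 0.037 = 0.110208

11.02%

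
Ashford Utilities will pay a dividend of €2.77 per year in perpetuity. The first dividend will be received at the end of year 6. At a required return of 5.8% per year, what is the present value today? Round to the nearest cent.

€36.03

Value at end of year 5: C / r = €2.77 / 0.058 = €47.7586
Discount to today: PV = €47.7586 / (1 + 0.058)^5 = €47.7586 / 1.325648 = €36.03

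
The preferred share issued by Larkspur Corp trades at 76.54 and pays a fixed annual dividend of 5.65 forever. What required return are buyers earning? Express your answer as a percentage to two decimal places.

P = C/r ⇒ r = C/P = 5.65/76.54 = 0.073818

7.38%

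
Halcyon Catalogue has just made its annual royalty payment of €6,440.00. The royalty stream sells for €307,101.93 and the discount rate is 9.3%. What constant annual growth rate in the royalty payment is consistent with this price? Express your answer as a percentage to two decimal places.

P = D₀(1+g)/(r−g) ⇒ P(r−g) = D₀(1+g) ⇒ g(P+D₀) = P·r − D₀
g = (P·r − D₀)/(P + D₀) = (€307,101.93×0.093 − €6,440.00) / (€307,101.93 + €6,440.00) = 0.070550

7.06%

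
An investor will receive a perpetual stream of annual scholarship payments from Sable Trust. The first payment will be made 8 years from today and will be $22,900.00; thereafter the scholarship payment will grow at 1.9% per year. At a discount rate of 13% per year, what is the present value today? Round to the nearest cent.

Value at end of year 7: C₁ / (r − g) = $22,900.00 / (0.13 − 0.019) = $206,306.3063
Discount to today: PV = $206,306.3063 / (1 + 0.13)^7 = $206,306.3063 / 2.352605 = $87,692.69

$87692.69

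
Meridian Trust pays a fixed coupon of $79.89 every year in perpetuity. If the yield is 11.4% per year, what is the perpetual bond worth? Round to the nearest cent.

$700.79

Level perpetuity: PV = C / r = $79.89 / 0.114 = $700.79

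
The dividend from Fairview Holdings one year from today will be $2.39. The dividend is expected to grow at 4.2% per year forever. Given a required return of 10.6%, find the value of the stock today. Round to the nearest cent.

Growing perpetuity: P = D₁ / (r − g) = $2.3900 / (0.106 − 0.042) = $37.34

$37.34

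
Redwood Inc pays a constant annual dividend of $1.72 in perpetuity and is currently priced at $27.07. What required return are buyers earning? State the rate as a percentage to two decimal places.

P = C/r ⇒ r = C/P = $1.72/$27.07 = 0.063539

6.35%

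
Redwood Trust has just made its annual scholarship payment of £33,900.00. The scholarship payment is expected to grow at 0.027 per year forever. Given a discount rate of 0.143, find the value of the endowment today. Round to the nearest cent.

D₁ = D₀ × (1 + g) = £33,900.00 × 1.027 = £34,815.3000
Growing perpetuity: P = D₁ / (r − g) = £34,815.3000 / (0.143 − 0.027) = £300,131.90

£300131.90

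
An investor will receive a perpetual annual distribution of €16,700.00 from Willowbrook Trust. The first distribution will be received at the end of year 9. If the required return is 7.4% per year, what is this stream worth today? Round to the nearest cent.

Value at end of year 8: C / r = €16,700.00 / 0.074 = €225,675.6757
Discount to today: PV = €225,675.6757 / (1 + 0.074)^8 = €225,675.6757 / 1.770249 = €127,482.48

€127482.48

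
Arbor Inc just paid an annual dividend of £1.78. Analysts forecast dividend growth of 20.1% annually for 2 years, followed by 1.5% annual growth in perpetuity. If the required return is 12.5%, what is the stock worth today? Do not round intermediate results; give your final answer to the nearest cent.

D_1 = 2.13778
D_2 = 2.56747
Terminal value at year 2: TV = D_2×(1+g_2)/(r−g_2) = 2.60599/0.11 = 23.69078
P_0 = D_1/(1+r)^1 + D_2/(1+r)^2 + TV/(1+r)^2
    = 1.90025 + 2.02862 + 18.71864 = 22.64751

£22.65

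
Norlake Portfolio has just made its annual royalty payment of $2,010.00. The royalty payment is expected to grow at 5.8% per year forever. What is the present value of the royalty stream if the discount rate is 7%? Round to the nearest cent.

$177215.00

D₁ = D₀ × (1 + g) = $2,010.00 × 1.058 = $2,126.5800
Growing perpetuity: P = D₁ / (r − g) = $2,126.5800 / (0.07 − 0.058) = $177,215.00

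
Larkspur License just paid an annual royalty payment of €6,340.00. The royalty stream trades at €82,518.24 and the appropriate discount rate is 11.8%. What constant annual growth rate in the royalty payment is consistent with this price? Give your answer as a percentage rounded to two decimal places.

3.82%

P = D₀(1+g)/(r−g) ⇒ P(r−g) = D₀(1+g) ⇒ g(P+D₀) = P·r − D₀
g = (P·r − D₀)/(P + D₀) = (€82,518.24×0.118 − €6,340.00) / (€82,518.24 + €6,340.00) = 0.038231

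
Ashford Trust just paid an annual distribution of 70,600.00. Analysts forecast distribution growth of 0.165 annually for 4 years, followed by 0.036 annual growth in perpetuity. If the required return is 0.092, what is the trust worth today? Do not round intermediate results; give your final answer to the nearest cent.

D_1 = 82249.00000
D_2 = 95820.08500
D_3 = 111630.39903
D_4 = 130049.41486
Terminal value at year 4: TV = D_4×(1+g_2)/(r−g_2) = 134731.19380/0.056 = 2405914.17499
P_0 = D_1/(1+r)^1 + D_2/(1+r)^2 + D_3/(1+r)^3 + D_4/(1+r)^4 + TV/(1+r)^4
    = 75319.59707 + 80354.69834 + 85726.39521 + 91457.18902 + 1691957.99695 = 2024815.87659

2024815.88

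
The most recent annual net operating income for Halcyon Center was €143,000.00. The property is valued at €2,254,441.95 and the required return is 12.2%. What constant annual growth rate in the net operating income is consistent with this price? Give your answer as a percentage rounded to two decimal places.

P = D₀(1+g)/(r−g) ⇒ P(r−g) = D₀(1+g) ⇒ g(P+D₀) = P·r − D₀
g = (P·r − D₀)/(P + D₀) = (€2,254,441.95×0.122 − €143,000.00) / (€2,254,441.95 + €143,000.00) = 0.055076

5.51%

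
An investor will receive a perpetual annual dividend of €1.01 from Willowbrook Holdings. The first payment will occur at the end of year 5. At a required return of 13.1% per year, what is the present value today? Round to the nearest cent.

€4.71

Value at end of year 4: C / r = €1.01 / 0.131 = €7.7099
Discount to today: PV = €7.7099 / (1 + 0.131)^4 = €7.7099 / 1.636253 = €4.71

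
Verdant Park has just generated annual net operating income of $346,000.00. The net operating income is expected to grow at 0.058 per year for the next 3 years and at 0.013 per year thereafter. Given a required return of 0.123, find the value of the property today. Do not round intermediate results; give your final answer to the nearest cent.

D_1 = 366068.00000
D_2 = 387299.94400
D_3 = 409763.34075
Terminal value at year 3: TV = D_3×(1+g_2)/(r−g_2) = 415090.26418/0.11 = 3773547.85620
P_0 = D_1/(1+r)^1 + D_2/(1+r)^2 + D_3/(1+r)^3 + TV/(1+r)^3
    = 325973.28584 + 307105.73145 + 289330.24388 + 2664468.51863 = 3586877.77980

$3586877.78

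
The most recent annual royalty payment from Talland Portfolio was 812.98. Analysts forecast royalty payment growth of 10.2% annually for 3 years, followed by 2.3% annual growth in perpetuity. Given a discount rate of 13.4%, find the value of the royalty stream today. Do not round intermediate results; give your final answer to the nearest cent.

9179.90

D_1 = 895.90396
D_2 = 987.28616
D_3 = 1087.98935
Terminal value at year 3: TV = D_3×(1+g_2)/(r−g_2) = 1113.01311/0.111 = 10027.14511
P_0 = D_1/(1+r)^1 + D_2/(1+r)^2 + D_3/(1+r)^3 + TV/(1+r)^3
    = 790.03877 + 767.74490 + 746.08014 + 6876.03592 = 9179.89973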